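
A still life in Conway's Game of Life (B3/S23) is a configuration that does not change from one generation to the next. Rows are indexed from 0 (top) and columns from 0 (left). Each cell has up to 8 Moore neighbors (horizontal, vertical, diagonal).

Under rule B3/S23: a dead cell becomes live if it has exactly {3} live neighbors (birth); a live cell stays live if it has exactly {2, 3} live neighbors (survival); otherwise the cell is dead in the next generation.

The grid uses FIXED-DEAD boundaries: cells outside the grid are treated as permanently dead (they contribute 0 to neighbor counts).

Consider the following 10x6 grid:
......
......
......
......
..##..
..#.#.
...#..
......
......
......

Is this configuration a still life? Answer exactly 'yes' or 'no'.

Compute generation 1 and compare to generation 0 (given above):
Generation 1:
......
......
......
......
..##..
..#.#.
...#..
......
......
......
The grids are IDENTICAL -> still life.

Answer: yes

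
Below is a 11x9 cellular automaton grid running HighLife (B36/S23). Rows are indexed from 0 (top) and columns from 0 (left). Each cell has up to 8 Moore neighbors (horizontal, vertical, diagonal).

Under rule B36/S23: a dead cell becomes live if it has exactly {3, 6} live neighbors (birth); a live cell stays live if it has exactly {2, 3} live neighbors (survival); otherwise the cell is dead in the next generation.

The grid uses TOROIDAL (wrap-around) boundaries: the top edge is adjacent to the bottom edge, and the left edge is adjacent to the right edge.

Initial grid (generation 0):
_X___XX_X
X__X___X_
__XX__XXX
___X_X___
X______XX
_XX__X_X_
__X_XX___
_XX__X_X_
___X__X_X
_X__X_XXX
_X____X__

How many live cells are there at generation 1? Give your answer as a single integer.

Answer: 50

Derivation:
Simulating step by step:
Generation 0 (given above): 38 live cells
Generation 1: 50 live cells
_XX__XX_X
XX_XXX___
__XX__XXX
X_XXX____
XXX_X__XX
XXXXXX_X_
____XX___
_XX__X_X_
_X_XX__XX
__X___X_X
_XX____XX
Population at generation 1: 50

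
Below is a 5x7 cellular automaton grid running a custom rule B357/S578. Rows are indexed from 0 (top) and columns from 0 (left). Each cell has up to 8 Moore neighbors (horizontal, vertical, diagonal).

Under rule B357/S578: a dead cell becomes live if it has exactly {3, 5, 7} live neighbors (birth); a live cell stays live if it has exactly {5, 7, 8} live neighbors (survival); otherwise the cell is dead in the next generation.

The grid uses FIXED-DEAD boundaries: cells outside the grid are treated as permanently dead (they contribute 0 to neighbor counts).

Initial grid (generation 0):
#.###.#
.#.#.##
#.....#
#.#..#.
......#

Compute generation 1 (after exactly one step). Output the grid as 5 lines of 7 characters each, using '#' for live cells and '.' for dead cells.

Answer: .#.....
#......
..#.#..
.#....#
.......

Derivation:
Simulating step by step:
Generation 0 (given above): 15 live cells
Generation 1: 6 live cells
(generation 1 grid is the final answer)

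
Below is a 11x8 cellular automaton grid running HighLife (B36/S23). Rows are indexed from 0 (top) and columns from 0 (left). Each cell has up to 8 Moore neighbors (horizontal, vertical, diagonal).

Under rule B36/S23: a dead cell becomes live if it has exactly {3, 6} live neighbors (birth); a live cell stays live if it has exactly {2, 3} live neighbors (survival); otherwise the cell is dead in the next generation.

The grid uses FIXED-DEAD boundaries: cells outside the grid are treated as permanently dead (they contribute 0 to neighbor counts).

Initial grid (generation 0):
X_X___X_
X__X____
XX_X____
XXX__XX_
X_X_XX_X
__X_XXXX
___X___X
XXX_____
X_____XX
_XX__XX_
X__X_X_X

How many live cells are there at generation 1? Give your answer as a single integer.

Simulating step by step:
Generation 0 (given above): 39 live cells
Generation 1: 37 live cells
_X______
X__X____
___XX___
_____XX_
XXX____X
_XX____X
___XXX_X
XXX___XX
XX___XXX
XXX_XX__
_XX_XX__
Population at generation 1: 37

Answer: 37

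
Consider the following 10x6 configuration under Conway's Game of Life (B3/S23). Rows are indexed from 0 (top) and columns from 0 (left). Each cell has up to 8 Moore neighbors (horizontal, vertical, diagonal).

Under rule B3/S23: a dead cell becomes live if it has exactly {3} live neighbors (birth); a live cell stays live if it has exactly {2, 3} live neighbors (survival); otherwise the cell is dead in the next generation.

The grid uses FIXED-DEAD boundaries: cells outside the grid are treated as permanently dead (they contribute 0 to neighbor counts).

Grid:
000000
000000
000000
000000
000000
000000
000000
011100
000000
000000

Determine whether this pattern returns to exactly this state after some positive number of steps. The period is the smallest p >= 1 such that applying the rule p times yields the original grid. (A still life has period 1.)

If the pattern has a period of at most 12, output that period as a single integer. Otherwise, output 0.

Answer: 2

Derivation:
Simulating and comparing each generation to the original:
Gen 0 (original, given above): 3 live cells
Gen 1: 3 live cells, differs from original
Gen 2: 3 live cells, MATCHES original -> period = 2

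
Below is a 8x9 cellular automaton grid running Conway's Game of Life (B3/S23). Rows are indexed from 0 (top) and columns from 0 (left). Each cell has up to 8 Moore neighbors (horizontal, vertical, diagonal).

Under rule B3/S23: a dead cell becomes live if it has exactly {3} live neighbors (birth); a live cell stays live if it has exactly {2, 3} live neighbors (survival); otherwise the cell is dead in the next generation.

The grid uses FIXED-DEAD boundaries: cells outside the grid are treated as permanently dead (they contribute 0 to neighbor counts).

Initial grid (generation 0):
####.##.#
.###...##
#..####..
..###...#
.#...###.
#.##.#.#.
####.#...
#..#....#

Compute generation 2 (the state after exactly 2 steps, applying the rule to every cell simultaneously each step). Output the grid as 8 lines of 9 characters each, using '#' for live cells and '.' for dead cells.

Simulating step by step:
Generation 0 (given above): 38 live cells
Generation 1: 24 live cells
#..##.#.#
........#
.....##.#
.##......
.#...#.##
#..#.#.#.
#.....#..
#..##....
Generation 2: 25 live cells
(generation 2 grid is the final answer)

Answer: .......#.
....#.#.#
.......#.
.##..#..#
##..#..##
##..##.##
##.#.##..
.........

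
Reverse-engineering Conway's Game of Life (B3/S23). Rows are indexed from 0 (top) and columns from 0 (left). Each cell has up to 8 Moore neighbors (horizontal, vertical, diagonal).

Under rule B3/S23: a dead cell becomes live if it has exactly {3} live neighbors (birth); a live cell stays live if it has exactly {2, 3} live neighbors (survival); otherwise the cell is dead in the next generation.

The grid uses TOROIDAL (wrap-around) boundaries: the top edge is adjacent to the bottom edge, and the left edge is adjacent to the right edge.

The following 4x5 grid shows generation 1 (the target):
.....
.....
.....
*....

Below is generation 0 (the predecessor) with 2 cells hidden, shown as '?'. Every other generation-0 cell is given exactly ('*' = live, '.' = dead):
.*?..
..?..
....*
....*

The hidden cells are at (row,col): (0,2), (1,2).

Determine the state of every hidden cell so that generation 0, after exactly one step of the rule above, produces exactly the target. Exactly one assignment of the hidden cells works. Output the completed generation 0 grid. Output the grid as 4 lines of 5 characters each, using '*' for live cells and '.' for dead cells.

Hidden generation-0 cells (in order): (0,2), (1,2).
A hidden cell only influences target cells in its own 3x3 neighborhood. Try each of the 2^2 = 4 assignments, step the completed generation 0 forward once under B3/S23, and compare with the target:
  (0,2)=. (1,2)=. -> step reproduces the target at every cell -> ACCEPT
  (0,2)=. (1,2)=* -> step gives (2,3)='*' but target has '.' -> reject
  (0,2)=* (1,2)=. -> step gives (3,3)='*' but target has '.' -> reject
  (0,2)=* (1,2)=* -> step gives (0,1)='*' but target has '.' -> reject
Unique solution: (0,2)=dead, (1,2)=dead.
Check: live-neighbor counts of every cell in the completed generation 0:
20111
21111
20021
31121
Applying B3/S23 to generation 0 with these counts gives:
.....
.....
.....
*....
which matches the target exactly.

Answer: .*...
.....
....*
....*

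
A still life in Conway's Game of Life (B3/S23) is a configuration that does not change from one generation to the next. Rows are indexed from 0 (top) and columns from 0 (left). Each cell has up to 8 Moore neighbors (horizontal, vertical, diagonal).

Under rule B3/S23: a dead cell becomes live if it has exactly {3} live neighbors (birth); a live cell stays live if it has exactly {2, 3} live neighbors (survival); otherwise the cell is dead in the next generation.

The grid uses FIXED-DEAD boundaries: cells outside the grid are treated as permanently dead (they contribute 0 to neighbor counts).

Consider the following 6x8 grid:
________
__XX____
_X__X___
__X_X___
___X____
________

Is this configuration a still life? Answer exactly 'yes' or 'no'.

Compute generation 1 and compare to generation 0 (given above):
Generation 1:
________
__XX____
_X__X___
__X_X___
___X____
________
The grids are IDENTICAL -> still life.

Answer: yes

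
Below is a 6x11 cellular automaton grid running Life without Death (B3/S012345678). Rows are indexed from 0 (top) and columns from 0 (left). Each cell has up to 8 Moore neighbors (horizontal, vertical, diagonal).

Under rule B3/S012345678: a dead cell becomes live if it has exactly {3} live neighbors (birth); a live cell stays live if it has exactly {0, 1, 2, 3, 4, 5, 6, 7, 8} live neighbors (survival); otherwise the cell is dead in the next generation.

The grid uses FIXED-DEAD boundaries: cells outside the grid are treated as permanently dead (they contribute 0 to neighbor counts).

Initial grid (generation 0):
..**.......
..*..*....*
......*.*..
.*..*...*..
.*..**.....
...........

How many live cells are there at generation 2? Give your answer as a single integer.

Answer: 25

Derivation:
Simulating step by step:
Generation 0 (given above): 13 live cells
Generation 1: 18 live cells
..**.......
..**.*....*
.....*****.
.*..*..**..
.*..**.....
...........
Generation 2: 25 live cells
..***......
..**.*.****
..**.*****.
.*..*..***.
.*..**.....
...........
Population at generation 2: 25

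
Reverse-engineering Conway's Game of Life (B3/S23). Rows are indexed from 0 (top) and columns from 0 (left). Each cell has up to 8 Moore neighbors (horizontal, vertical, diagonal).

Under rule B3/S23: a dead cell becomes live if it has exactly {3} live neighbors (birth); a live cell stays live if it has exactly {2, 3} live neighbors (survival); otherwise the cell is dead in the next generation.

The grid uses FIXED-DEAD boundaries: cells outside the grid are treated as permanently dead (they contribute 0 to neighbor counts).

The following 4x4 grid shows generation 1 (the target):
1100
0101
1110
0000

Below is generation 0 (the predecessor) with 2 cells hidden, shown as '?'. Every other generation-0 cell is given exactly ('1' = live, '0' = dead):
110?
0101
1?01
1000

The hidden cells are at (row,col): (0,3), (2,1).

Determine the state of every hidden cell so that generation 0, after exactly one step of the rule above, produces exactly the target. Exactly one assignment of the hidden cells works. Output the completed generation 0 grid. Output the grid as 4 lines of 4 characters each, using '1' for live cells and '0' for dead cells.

Hidden generation-0 cells (in order): (0,3), (2,1).
A hidden cell only influences target cells in its own 3x3 neighborhood. Try each of the 2^2 = 4 assignments, step the completed generation 0 forward once under B3/S23, and compare with the target:
  (0,3)=0 (2,1)=0 -> step gives (0,2)='1' but target has '0' -> reject
  (0,3)=0 (2,1)=1 -> step gives (0,2)='1' but target has '0' -> reject
  (0,3)=1 (2,1)=0 -> step reproduces the target at every cell -> ACCEPT
  (0,3)=1 (2,1)=1 -> step gives (1,1)='0' but target has '1' -> reject
Unique solution: (0,3)=live, (2,1)=dead.
Check: live-neighbor counts of every cell in the completed generation 0:
2241
4352
2331
1211
Applying B3/S23 to generation 0 with these counts gives:
1100
0101
1110
0000
which matches the target exactly.

Answer: 1101
0101
1001
1000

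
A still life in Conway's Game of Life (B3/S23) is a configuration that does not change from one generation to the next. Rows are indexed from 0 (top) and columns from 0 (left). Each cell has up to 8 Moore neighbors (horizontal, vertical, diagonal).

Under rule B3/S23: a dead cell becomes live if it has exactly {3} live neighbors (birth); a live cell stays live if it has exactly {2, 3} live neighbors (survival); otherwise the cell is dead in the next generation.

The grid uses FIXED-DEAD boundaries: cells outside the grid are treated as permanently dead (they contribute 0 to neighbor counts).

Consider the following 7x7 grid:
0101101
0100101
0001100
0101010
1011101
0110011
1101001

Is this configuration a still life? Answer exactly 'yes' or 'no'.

Compute generation 1 and compare to generation 0 (given above):
Generation 1:
0011100
0000000
0001000
0100010
1000001
0000001
1100011
Cell (0,1) differs: gen0=1 vs gen1=0 -> NOT a still life.

Answer: no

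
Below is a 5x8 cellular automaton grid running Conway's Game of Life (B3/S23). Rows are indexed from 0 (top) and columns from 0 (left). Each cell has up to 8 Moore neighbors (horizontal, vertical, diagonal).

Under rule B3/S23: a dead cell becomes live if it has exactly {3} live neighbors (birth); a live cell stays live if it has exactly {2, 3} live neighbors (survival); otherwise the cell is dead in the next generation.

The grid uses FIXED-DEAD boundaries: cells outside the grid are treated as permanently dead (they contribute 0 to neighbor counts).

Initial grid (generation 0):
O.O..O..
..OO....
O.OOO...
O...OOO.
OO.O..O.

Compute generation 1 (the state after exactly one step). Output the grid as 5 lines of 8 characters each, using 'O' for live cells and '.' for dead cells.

Answer: .OOO....
........
..O.....
O.....O.
OO..O.O.

Derivation:
Simulating step by step:
Generation 0 (given above): 17 live cells
Generation 1: 10 live cells
(generation 1 grid is the final answer)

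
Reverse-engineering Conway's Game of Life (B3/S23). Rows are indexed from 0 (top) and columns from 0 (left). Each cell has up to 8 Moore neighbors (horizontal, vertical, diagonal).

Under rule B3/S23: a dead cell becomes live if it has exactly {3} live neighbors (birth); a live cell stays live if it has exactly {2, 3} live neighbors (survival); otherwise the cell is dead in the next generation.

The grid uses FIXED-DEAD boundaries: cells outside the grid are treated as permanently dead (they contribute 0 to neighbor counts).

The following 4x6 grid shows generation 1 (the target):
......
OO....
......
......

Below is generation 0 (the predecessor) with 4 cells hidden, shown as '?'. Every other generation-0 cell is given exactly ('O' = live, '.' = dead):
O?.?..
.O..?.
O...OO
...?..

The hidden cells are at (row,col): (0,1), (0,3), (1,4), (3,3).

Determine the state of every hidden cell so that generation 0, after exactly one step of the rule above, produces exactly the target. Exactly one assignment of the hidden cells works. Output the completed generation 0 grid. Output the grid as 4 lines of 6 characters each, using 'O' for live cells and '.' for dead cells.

Answer: O.....
.O....
O...OO
......

Derivation:
Hidden generation-0 cells (in order): (0,1), (0,3), (1,4), (3,3).
A hidden cell only influences target cells in its own 3x3 neighborhood. Try each of the 2^4 = 16 assignments, step the completed generation 0 forward once under B3/S23, and compare with the target:
  (0,1)=. (0,3)=. (1,4)=. (3,3)=. -> step reproduces the target at every cell -> ACCEPT
  (0,1)=. (0,3)=. (1,4)=. (3,3)=O -> step gives (2,4)='O' but target has '.' -> reject
  (0,1)=. (0,3)=. (1,4)=O (3,3)=. -> step gives (1,4)='O' but target has '.' -> reject
  (0,1)=. (0,3)=. (1,4)=O (3,3)=O -> step gives (1,4)='O' but target has '.' -> reject
  (0,1)=. (0,3)=O (1,4)=. (3,3)=. -> step gives (1,4)='O' but target has '.' -> reject
  (0,1)=. (0,3)=O (1,4)=. (3,3)=O -> step gives (1,4)='O' but target has '.' -> reject
  (0,1)=. (0,3)=O (1,4)=O (3,3)=. -> step gives (1,3)='O' but target has '.' -> reject
  (0,1)=. (0,3)=O (1,4)=O (3,3)=O -> step gives (1,3)='O' but target has '.' -> reject
  (0,1)=O (0,3)=. (1,4)=. (3,3)=. -> step gives (0,0)='O' but target has '.' -> reject
  (0,1)=O (0,3)=. (1,4)=. (3,3)=O -> step gives (0,0)='O' but target has '.' -> reject
  (0,1)=O (0,3)=. (1,4)=O (3,3)=. -> step gives (0,0)='O' but target has '.' -> reject
  (0,1)=O (0,3)=. (1,4)=O (3,3)=O -> step gives (0,0)='O' but target has '.' -> reject
  (0,1)=O (0,3)=O (1,4)=. (3,3)=. -> step gives (0,0)='O' but target has '.' -> reject
  (0,1)=O (0,3)=O (1,4)=. (3,3)=O -> step gives (0,0)='O' but target has '.' -> reject
  (0,1)=O (0,3)=O (1,4)=O (3,3)=. -> step gives (0,0)='O' but target has '.' -> reject
  (0,1)=O (0,3)=O (1,4)=O (3,3)=O -> step gives (0,0)='O' but target has '.' -> reject
Unique solution: (0,1)=dead, (0,3)=dead, (1,4)=dead, (3,3)=dead.
Check: live-neighbor counts of every cell in the completed generation 0:
121000
321122
121111
110122
Applying B3/S23 to generation 0 with these counts gives:
......
OO....
......
......
which matches the target exactly.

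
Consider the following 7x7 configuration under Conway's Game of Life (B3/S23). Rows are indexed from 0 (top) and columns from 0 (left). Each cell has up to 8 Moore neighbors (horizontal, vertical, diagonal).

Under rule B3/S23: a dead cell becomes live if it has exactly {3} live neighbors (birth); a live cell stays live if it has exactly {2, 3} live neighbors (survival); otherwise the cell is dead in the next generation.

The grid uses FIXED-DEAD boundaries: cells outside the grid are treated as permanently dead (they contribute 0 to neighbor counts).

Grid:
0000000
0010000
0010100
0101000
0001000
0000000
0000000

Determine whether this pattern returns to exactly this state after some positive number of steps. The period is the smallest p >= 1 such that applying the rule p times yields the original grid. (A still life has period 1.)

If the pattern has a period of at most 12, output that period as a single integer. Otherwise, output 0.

Answer: 2

Derivation:
Simulating and comparing each generation to the original:
Gen 0 (original, given above): 6 live cells
Gen 1: 6 live cells, differs from original
Gen 2: 6 live cells, MATCHES original -> period = 2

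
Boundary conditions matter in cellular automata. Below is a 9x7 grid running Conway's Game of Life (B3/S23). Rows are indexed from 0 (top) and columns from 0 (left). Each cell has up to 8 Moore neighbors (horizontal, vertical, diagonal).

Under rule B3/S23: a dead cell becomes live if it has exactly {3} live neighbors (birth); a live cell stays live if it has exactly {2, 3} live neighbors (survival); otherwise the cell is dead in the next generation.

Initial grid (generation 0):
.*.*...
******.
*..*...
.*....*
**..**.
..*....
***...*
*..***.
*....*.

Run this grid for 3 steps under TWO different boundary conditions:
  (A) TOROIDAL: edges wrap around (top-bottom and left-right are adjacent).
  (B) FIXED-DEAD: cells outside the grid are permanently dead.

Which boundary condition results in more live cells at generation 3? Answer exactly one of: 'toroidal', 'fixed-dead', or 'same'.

Answer: fixed-dead

Derivation:
Under TOROIDAL boundary, generation 3:
.....*.
...*.**
..*....
..*....
.......
.......
.......
.......
....*..
Population = 7

Under FIXED-DEAD boundary, generation 3:
**.....
*.*.*..
..**.**
.*.....
....*..
.....**
.....**
.....**
.....**
Population = 19

Comparison: toroidal=7, fixed-dead=19 -> fixed-dead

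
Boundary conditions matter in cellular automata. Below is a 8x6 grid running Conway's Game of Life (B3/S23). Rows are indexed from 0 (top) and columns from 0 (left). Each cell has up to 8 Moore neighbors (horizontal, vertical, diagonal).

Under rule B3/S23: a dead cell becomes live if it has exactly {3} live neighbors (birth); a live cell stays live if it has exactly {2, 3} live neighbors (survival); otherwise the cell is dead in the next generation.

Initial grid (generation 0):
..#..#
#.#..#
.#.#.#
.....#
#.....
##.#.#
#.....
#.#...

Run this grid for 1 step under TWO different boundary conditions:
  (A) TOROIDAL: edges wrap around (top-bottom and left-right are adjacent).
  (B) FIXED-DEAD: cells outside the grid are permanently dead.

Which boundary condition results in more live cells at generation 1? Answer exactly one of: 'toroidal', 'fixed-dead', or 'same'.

Under TOROIDAL boundary, generation 1:
..##.#
..##.#
.##..#
....##
.#..#.
.#...#
..#...
#....#
Population = 18

Under FIXED-DEAD boundary, generation 1:
.#....
..##.#
.##..#
....#.
##..#.
##....
#.#...
.#....
Population = 16

Comparison: toroidal=18, fixed-dead=16 -> toroidal

Answer: toroidal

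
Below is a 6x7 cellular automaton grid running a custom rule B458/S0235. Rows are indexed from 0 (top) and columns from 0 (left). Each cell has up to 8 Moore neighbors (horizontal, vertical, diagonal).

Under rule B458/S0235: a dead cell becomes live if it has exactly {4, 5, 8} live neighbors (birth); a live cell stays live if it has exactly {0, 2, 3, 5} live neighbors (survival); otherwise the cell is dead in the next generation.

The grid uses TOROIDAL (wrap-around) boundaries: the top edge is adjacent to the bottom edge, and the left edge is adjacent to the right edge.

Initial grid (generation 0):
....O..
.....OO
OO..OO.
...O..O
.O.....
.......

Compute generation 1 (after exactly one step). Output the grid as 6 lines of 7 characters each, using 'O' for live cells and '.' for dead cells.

Simulating step by step:
Generation 0 (given above): 10 live cells
Generation 1: 8 live cells
(generation 1 grid is the final answer)

Answer: .......
....O.O
O...O.O
O.....O
.O.....
.......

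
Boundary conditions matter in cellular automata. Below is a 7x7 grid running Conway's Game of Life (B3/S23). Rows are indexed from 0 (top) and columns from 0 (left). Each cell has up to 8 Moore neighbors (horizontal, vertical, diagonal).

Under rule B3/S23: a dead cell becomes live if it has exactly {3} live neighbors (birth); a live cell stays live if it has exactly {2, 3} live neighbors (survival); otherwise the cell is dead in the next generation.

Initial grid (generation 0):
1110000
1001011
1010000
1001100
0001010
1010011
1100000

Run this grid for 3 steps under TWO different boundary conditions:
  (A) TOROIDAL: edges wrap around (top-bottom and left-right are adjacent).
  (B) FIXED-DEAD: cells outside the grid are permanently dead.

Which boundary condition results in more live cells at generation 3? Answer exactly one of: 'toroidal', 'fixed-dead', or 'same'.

Answer: toroidal

Derivation:
Under TOROIDAL boundary, generation 3:
0101000
1110001
1110001
0000001
0000000
0111100
0111100
Population = 19

Under FIXED-DEAD boundary, generation 3:
1110000
1010000
1100000
1100000
1100001
1000001
1100010
Population = 17

Comparison: toroidal=19, fixed-dead=17 -> toroidal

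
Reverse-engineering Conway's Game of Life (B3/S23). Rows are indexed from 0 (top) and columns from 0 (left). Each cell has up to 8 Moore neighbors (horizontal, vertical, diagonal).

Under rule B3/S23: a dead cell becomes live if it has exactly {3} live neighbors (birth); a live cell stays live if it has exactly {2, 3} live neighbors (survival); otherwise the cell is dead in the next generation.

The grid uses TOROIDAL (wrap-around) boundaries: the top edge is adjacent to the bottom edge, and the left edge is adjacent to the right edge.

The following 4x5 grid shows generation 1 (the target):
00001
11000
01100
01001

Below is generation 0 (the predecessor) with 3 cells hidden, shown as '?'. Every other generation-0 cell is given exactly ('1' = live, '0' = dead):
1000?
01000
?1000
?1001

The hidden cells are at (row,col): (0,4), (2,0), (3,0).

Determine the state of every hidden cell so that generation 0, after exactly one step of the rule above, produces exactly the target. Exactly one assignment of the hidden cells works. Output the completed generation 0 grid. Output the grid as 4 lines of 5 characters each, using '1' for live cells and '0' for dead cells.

Hidden generation-0 cells (in order): (0,4), (2,0), (3,0).
A hidden cell only influences target cells in its own 3x3 neighborhood. Try each of the 2^3 = 8 assignments, step the completed generation 0 forward once under B3/S23, and compare with the target:
  (0,4)=0 (2,0)=0 (3,0)=0 -> step gives (0,0)='1' but target has '0' -> reject
  (0,4)=0 (2,0)=0 (3,0)=1 -> step reproduces the target at every cell -> ACCEPT
  (0,4)=0 (2,0)=1 (3,0)=0 -> step gives (0,0)='1' but target has '0' -> reject
  (0,4)=0 (2,0)=1 (3,0)=1 -> step gives (1,0)='0' but target has '1' -> reject
  (0,4)=1 (2,0)=0 (3,0)=0 -> step gives (0,1)='1' but target has '0' -> reject
  (0,4)=1 (2,0)=0 (3,0)=1 -> step gives (1,0)='0' but target has '1' -> reject
  (0,4)=1 (2,0)=1 (3,0)=0 -> step gives (0,1)='1' but target has '0' -> reject
  (0,4)=1 (2,0)=1 (3,0)=1 -> step gives (1,0)='0' but target has '1' -> reject
Unique solution: (0,4)=dead, (2,0)=dead, (3,0)=live.
Check: live-neighbor counts of every cell in the completed generation 0:
44213
32201
53312
43212
Applying B3/S23 to generation 0 with these counts gives:
00001
11000
01100
01001
which matches the target exactly.

Answer: 10000
01000
01000
11001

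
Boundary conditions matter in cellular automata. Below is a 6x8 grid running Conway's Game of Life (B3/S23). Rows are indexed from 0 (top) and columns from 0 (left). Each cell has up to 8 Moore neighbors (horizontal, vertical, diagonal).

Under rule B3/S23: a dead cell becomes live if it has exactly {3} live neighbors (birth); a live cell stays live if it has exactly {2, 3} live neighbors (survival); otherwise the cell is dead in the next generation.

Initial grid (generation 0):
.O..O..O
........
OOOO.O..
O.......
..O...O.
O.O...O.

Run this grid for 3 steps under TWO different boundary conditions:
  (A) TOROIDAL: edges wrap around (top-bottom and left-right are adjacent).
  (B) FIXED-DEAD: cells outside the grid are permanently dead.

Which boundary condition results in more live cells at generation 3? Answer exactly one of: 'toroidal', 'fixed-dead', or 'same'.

Answer: toroidal

Derivation:
Under TOROIDAL boundary, generation 3:
.OO..O..
...OOO..
..O...O.
....OOO.
.....OO.
....O...
Population = 14

Under FIXED-DEAD boundary, generation 3:
........
..OO....
O.O.....
...O....
........
........
Population = 5

Comparison: toroidal=14, fixed-dead=5 -> toroidal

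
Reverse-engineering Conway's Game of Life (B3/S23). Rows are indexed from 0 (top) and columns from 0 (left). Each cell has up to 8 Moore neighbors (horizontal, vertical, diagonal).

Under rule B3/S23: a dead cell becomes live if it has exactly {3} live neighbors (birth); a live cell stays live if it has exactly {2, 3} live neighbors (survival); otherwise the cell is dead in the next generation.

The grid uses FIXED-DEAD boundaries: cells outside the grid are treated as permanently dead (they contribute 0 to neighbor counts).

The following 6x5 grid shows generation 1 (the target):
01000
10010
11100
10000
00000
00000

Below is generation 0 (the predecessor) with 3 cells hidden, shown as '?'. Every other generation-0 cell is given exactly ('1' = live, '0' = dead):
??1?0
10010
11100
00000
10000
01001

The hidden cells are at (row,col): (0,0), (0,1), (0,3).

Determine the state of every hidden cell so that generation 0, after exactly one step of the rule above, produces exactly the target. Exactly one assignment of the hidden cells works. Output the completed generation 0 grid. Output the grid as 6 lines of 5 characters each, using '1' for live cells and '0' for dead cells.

Hidden generation-0 cells (in order): (0,0), (0,1), (0,3).
A hidden cell only influences target cells in its own 3x3 neighborhood. Try each of the 2^3 = 8 assignments, step the completed generation 0 forward once under B3/S23, and compare with the target:
  (0,0)=0 (0,1)=0 (0,3)=0 -> step gives (0,1)='0' but target has '1' -> reject
  (0,0)=0 (0,1)=0 (0,3)=1 -> step gives (0,1)='0' but target has '1' -> reject
  (0,0)=0 (0,1)=1 (0,3)=0 -> step gives (0,2)='1' but target has '0' -> reject
  (0,0)=0 (0,1)=1 (0,3)=1 -> step gives (0,2)='1' but target has '0' -> reject
  (0,0)=1 (0,1)=0 (0,3)=0 -> step reproduces the target at every cell -> ACCEPT
  (0,0)=1 (0,1)=0 (0,3)=1 -> step gives (0,2)='1' but target has '0' -> reject
  (0,0)=1 (0,1)=1 (0,3)=0 -> step gives (0,0)='1' but target has '0' -> reject
  (0,0)=1 (0,1)=1 (0,3)=1 -> step gives (0,0)='1' but target has '0' -> reject
Unique solution: (0,0)=live, (0,1)=dead, (0,3)=dead.
Check: live-neighbor counts of every cell in the completed generation 0:
13121
36421
23221
34210
12111
21110
Applying B3/S23 to generation 0 with these counts gives:
01000
10010
11100
10000
00000
00000
which matches the target exactly.

Answer: 10100
10010
11100
00000
10000
01001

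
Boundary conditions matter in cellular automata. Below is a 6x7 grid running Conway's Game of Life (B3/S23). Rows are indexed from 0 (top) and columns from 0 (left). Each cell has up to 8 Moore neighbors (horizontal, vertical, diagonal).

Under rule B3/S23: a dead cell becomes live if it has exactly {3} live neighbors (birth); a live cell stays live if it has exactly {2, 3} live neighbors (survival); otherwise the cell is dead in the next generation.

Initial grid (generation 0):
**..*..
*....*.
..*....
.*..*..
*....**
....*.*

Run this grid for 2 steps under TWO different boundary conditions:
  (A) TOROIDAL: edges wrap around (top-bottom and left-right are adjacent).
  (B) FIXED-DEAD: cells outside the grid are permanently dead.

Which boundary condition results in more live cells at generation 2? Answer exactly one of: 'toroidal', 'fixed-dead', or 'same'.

Under TOROIDAL boundary, generation 2:
.*...**
......*
.*...*.
.*...*.
....*..
.*.**.*
Population = 13

Under FIXED-DEAD boundary, generation 2:
**.....
*......
**.....
.....*.
......*
.....*.
Population = 8

Comparison: toroidal=13, fixed-dead=8 -> toroidal

Answer: toroidal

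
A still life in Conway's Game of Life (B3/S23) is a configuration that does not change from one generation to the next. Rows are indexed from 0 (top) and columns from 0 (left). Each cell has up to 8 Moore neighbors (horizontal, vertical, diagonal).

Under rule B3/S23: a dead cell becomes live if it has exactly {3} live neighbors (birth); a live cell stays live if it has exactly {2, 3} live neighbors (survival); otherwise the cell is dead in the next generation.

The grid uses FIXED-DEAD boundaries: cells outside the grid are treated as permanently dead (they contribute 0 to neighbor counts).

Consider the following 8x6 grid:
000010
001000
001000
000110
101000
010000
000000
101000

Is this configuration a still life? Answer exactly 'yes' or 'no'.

Answer: no

Derivation:
Compute generation 1 and compare to generation 0 (given above):
Generation 1:
000000
000100
001000
011100
011100
010000
010000
000000
Cell (0,4) differs: gen0=1 vs gen1=0 -> NOT a still life.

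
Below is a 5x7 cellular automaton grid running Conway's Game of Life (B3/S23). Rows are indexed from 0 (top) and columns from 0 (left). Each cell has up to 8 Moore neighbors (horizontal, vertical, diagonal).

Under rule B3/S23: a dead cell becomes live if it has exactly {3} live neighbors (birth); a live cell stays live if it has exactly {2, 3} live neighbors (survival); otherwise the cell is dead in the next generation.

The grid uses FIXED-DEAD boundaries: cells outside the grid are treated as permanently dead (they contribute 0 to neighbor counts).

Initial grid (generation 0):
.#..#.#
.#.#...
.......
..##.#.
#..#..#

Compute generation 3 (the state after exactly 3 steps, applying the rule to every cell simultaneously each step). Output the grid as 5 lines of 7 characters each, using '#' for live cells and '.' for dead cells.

Answer: .......
.......
.......
...###.
.......

Derivation:
Simulating step by step:
Generation 0 (given above): 11 live cells
Generation 1: 10 live cells
..#....
..#....
...##..
..###..
..###..
Generation 2: 5 live cells
.......
..#....
....#..
.....#.
..#.#..
Generation 3: 3 live cells
(generation 3 grid is the final answer)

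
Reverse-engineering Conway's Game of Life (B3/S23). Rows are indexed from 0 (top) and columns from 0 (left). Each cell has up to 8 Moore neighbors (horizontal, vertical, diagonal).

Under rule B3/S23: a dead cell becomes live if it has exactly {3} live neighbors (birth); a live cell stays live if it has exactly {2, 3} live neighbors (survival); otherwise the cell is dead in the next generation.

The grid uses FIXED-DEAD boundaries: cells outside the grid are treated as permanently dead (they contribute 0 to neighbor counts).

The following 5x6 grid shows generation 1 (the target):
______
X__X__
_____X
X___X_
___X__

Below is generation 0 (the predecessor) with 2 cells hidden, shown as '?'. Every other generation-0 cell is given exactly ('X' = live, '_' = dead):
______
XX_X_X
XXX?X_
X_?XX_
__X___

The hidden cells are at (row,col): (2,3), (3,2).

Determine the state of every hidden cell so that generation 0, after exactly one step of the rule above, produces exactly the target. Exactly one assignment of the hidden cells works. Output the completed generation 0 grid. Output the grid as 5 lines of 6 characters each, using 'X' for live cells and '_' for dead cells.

Hidden generation-0 cells (in order): (2,3), (3,2).
A hidden cell only influences target cells in its own 3x3 neighborhood. Try each of the 2^2 = 4 assignments, step the completed generation 0 forward once under B3/S23, and compare with the target:
  (2,3)=_ (3,2)=_ -> step gives (1,4)='X' but target has '_' -> reject
  (2,3)=_ (3,2)=X -> step gives (1,4)='X' but target has '_' -> reject
  (2,3)=X (3,2)=_ -> step reproduces the target at every cell -> ACCEPT
  (2,3)=X (3,2)=X -> step gives (4,1)='X' but target has '_' -> reject
Unique solution: (2,3)=live, (3,2)=dead.
Check: live-neighbor counts of every cell in the completed generation 0:
222121
345341
455553
255532
121321
Applying B3/S23 to generation 0 with these counts gives:
______
X__X__
_____X
X___X_
___X__
which matches the target exactly.

Answer: ______
XX_X_X
XXXXX_
X__XX_
__X___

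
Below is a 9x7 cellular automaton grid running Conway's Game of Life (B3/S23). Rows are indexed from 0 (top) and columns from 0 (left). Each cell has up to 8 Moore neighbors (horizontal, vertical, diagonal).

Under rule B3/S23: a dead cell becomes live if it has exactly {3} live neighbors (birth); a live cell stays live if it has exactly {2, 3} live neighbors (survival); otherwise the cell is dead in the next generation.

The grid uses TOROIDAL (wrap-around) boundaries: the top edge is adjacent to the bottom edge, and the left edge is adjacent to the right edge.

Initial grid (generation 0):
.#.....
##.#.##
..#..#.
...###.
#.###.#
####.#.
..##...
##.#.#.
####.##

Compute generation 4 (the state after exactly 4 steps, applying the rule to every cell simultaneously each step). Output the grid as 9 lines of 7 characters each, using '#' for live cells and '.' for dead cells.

Answer: #.##.##
.#.#...
..#....
..#....
.#.....
.....#.
.....##
.......
..###..

Derivation:
Simulating step by step:
Generation 0 (given above): 33 live cells
Generation 1: 16 live cells
...#...
##..###
###....
.#.....
#......
#....#.
.......
.....#.
...#.#.
Generation 2: 16 live cells
#.##...
...####
..#..#.
..#....
##....#
......#
......#
....#..
.......
Generation 3: 20 live cells
..##.##
.#...##
..#..##
#.#...#
##....#
.....##
.....#.
.......
...#...
Generation 4: 16 live cells
(generation 4 grid is the final answer)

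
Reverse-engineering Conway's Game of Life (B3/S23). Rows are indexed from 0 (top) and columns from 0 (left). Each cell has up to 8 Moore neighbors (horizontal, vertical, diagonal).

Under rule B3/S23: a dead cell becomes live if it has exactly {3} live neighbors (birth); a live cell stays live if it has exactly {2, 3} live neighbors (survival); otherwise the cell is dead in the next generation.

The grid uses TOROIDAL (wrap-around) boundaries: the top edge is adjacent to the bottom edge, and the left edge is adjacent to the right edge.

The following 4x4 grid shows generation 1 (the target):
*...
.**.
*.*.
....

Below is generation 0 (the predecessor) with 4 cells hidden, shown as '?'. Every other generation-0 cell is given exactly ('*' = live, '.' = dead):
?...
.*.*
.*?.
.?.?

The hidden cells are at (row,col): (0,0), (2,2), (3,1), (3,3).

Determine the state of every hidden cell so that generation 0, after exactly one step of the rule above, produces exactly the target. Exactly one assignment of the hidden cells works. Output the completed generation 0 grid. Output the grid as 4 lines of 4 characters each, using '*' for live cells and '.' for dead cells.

Hidden generation-0 cells (in order): (0,0), (2,2), (3,1), (3,3).
A hidden cell only influences target cells in its own 3x3 neighborhood. Try each of the 2^4 = 16 assignments, step the completed generation 0 forward once under B3/S23, and compare with the target:
  (0,0)=. (2,2)=. (3,1)=. (3,3)=. -> step gives (0,0)='.' but target has '*' -> reject
  (0,0)=. (2,2)=. (3,1)=. (3,3)=* -> step gives (0,2)='*' but target has '.' -> reject
  (0,0)=. (2,2)=. (3,1)=* (3,3)=. -> step gives (0,2)='*' but target has '.' -> reject
  (0,0)=. (2,2)=. (3,1)=* (3,3)=* -> step gives (0,0)='.' but target has '*' -> reject
  (0,0)=. (2,2)=* (3,1)=. (3,3)=. -> step gives (0,0)='.' but target has '*' -> reject
  (0,0)=. (2,2)=* (3,1)=. (3,3)=* -> step gives (0,2)='*' but target has '.' -> reject
  (0,0)=. (2,2)=* (3,1)=* (3,3)=. -> step gives (0,2)='*' but target has '.' -> reject
  (0,0)=. (2,2)=* (3,1)=* (3,3)=* -> step gives (0,0)='.' but target has '*' -> reject
  (0,0)=* (2,2)=. (3,1)=. (3,3)=. -> step reproduces the target at every cell -> ACCEPT
  (0,0)=* (2,2)=. (3,1)=. (3,3)=* -> step gives (0,2)='*' but target has '.' -> reject
  (0,0)=* (2,2)=. (3,1)=* (3,3)=. -> step gives (0,1)='*' but target has '.' -> reject
  (0,0)=* (2,2)=. (3,1)=* (3,3)=* -> step gives (0,0)='.' but target has '*' -> reject
  (0,0)=* (2,2)=* (3,1)=. (3,3)=. -> step gives (1,2)='.' but target has '*' -> reject
  (0,0)=* (2,2)=* (3,1)=. (3,3)=* -> step gives (0,2)='*' but target has '.' -> reject
  (0,0)=* (2,2)=* (3,1)=* (3,3)=. -> step gives (0,1)='*' but target has '.' -> reject
  (0,0)=* (2,2)=* (3,1)=* (3,3)=* -> step gives (0,0)='.' but target has '*' -> reject
Unique solution: (0,0)=live, (2,2)=dead, (3,1)=dead, (3,3)=dead.
Check: live-neighbor counts of every cell in the completed generation 0:
2222
4231
3131
2211
Applying B3/S23 to generation 0 with these counts gives:
*...
.**.
*.*.
....
which matches the target exactly.

Answer: *...
.*.*
.*..
....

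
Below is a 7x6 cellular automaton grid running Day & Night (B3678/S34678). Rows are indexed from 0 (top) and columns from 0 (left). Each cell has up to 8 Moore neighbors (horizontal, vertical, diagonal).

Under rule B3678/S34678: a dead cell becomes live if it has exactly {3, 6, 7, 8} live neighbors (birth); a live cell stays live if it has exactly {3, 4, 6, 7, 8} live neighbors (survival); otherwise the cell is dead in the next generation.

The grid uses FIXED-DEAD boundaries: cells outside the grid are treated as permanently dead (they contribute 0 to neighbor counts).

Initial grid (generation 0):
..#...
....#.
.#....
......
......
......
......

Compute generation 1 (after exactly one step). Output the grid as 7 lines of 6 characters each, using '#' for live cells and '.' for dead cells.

Simulating step by step:
Generation 0 (given above): 3 live cells
Generation 1: 0 live cells
(generation 1 grid is the final answer)

Answer: ......
......
......
......
......
......
......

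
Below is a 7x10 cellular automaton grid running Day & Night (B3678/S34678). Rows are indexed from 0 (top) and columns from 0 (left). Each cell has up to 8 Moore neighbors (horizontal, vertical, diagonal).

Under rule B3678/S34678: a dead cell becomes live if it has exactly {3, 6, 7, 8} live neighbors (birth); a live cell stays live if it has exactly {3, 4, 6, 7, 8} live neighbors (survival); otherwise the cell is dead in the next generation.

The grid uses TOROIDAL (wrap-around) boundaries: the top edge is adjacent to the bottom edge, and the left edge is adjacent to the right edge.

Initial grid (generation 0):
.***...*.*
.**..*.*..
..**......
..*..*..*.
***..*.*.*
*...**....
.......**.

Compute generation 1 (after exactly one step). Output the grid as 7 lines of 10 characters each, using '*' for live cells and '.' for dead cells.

Simulating step by step:
Generation 0 (given above): 25 live cells
Generation 1: 35 live cells
(generation 1 grid is the final answer)

Answer: ***....*..
***.*.*.*.
..***.*...
*.*.*.*..*
**.*.*..**
*......*..
*****.*.**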